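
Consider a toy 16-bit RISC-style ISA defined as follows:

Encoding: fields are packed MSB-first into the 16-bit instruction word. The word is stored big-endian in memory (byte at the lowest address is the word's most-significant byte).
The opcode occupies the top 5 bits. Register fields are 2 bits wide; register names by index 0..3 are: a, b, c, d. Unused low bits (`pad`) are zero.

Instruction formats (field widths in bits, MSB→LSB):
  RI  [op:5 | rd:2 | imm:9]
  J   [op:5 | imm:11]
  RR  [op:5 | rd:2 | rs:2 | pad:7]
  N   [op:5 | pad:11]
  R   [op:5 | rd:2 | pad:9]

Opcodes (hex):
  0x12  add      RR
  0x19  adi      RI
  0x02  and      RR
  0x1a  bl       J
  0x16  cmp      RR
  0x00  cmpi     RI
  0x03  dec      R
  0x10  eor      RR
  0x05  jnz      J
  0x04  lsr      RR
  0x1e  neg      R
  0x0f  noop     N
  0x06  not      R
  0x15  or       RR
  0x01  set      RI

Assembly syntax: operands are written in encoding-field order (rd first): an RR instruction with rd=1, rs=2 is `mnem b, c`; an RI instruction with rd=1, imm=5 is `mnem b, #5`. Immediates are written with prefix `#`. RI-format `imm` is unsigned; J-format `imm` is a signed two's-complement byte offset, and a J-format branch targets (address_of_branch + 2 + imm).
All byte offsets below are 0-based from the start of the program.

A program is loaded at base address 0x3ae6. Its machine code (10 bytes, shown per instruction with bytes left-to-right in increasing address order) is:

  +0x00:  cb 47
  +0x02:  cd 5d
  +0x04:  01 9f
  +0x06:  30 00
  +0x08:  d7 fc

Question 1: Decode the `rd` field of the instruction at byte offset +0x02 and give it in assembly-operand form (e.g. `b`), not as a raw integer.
off 0x02: read cd 5d as big → 0xcd5d
  op=0xcd5d>>11=0x19 ⇒ adi (RI)
  rd: (w>>9)&0x3=0x2 → c
  imm: (w>>0)&0x1ff=0x15d → #349

c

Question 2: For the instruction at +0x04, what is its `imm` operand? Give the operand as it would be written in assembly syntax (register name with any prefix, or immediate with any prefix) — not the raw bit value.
#415

@+04  big-endian(01 9f) = 0x019f
  op=0x019f>>11=0x0 ⇒ cmpi (RI)
  rd: (w>>9)&0x3=0x0 → a
  imm: (w>>0)&0x1ff=0x19f → #415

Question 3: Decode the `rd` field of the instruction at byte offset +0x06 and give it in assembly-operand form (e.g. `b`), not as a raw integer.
@+06  big-endian(30 00) = 0x3000
  op=0x3000>>11=0x6 ⇒ not (R)
  rd@[10:9]=0x0 ⇒ a

a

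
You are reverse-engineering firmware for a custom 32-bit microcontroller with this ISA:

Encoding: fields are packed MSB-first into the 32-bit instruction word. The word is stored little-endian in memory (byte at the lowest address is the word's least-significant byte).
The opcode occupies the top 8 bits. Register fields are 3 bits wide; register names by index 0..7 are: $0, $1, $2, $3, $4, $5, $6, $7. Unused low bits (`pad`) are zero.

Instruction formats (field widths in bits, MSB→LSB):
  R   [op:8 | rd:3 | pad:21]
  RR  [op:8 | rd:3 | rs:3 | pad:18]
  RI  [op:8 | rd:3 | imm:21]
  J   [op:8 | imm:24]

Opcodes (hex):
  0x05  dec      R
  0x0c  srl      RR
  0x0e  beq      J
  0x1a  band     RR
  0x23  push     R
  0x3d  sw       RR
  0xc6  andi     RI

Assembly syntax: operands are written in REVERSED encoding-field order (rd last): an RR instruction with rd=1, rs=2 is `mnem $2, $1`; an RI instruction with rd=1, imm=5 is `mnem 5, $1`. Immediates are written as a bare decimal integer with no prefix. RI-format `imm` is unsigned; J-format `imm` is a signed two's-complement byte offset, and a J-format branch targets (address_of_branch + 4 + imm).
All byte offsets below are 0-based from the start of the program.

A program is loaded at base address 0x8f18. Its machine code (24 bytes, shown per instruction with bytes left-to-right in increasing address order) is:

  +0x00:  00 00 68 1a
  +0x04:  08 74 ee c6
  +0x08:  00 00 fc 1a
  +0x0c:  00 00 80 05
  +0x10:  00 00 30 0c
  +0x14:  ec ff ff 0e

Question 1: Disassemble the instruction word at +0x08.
[08] 00 00 fc 1a → 0x1afc0000
  op=0x1afc0000>>24=0x1a ⇒ band (RR)
  rd: (w>>21)&0x7=0x7 → $7
  rs: (w>>18)&0x7=0x7 → $7

band $7, $7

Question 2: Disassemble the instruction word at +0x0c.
@+0c  little-endian(00 00 80 05) = 0x05800000
  opcode bits[31:24]=0x5: dec/R
  [23:21] rd=4 = $4

dec $4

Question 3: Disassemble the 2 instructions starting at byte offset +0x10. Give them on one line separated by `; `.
srl $4, $1; beq -20

[10] 00 00 30 0c → 0x0c300000
  top 8b → 0xc → srl [RR]
  rd: (w>>21)&0x7=0x1 → $1
  rs: (w>>18)&0x7=0x4 → $4
[14] ec ff ff 0e → 0x0effffec
  top 8b → 0xe → beq [J]
  imm: (w>>0)&0xffffff=0xffffec (s24→-20) → -20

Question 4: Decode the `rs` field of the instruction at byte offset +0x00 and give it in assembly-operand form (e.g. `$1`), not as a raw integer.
$2

off 0x00: read 00 00 68 1a as little → 0x1a680000
  opcode bits[31:24]=0x1a: band/RR
  rd@[23:21]=0x3 ⇒ $3
  rs@[20:18]=0x2 ⇒ $2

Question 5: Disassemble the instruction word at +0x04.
[04] 08 74 ee c6 → 0xc6ee7408
  top 8b → 0xc6 → andi [RI]
  rd: (w>>21)&0x7=0x7 → $7
  imm: (w>>0)&0x1fffff=0xe7408 → 947208

andi 947208, $7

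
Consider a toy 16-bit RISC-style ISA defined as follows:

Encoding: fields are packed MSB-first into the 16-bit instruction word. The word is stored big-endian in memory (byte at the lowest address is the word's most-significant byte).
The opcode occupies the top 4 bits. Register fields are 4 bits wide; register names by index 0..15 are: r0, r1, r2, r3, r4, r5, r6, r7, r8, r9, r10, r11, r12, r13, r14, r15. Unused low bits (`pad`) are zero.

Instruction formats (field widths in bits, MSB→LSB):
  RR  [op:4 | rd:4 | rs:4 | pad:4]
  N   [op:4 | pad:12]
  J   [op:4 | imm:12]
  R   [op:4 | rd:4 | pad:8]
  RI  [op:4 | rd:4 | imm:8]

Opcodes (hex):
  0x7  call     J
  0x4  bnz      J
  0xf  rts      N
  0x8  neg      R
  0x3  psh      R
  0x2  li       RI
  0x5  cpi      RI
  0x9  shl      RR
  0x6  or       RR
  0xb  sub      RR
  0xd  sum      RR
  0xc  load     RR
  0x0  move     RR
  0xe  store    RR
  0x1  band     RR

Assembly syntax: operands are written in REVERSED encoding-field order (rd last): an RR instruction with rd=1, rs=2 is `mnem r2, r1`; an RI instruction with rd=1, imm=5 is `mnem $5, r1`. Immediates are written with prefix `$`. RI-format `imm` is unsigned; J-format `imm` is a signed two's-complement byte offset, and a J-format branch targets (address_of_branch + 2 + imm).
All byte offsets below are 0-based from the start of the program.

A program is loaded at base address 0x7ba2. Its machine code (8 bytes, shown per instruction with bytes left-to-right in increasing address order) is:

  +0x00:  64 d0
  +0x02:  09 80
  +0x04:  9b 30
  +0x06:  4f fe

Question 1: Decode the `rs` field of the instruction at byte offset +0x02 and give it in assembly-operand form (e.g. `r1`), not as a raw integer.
+0x02: 09 80 ⇒ word 0x0980 (big)
  op=0x0980>>12=0x0 ⇒ move (RR)
  rd@[11:8]=0x9 ⇒ r9
  rs@[7:4]=0x8 ⇒ r8

r8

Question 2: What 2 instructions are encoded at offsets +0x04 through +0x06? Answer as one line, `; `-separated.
@+04  big-endian(9b 30) = 0x9b30
  top 4b → 0x9 → shl [RR]
  [11:8] rd=11 = r11
  [7:4] rs=3 = r3
@+06  big-endian(4f fe) = 0x4ffe
  top 4b → 0x4 → bnz [J]
  [11:0] imm=4094 (s12→-2) = $-2

shl r3, r11; bnz $-2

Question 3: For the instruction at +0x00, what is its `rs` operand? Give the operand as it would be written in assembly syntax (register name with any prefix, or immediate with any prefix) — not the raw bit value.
r13

off 0x00: read 64 d0 as big → 0x64d0
  top 4b → 0x6 → or [RR]
  [11:8] rd=4 = r4
  [7:4] rs=13 = r13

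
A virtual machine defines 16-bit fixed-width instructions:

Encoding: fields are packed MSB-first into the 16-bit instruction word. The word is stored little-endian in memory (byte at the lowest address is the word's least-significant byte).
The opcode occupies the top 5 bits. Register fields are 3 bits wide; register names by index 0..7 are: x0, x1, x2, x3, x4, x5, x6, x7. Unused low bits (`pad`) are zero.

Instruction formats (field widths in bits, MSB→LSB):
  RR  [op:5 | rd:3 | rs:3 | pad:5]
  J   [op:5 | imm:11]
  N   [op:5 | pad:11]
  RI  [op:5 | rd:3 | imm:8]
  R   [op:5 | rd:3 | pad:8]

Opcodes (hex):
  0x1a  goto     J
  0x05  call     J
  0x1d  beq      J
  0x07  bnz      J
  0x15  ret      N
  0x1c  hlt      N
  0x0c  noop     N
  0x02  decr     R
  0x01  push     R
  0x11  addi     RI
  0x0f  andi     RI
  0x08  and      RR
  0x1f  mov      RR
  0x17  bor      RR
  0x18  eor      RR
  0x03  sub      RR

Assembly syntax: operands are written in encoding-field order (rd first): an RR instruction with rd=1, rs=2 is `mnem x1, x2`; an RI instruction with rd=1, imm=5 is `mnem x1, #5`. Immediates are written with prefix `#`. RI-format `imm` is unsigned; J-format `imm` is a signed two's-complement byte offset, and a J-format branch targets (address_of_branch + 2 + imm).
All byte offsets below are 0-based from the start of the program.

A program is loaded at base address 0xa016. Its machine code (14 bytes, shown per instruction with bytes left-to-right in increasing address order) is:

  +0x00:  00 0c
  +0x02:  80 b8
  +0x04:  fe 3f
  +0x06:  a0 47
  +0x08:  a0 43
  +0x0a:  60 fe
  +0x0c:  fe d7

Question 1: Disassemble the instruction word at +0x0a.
mov x6, x3

+0x0a: 60 fe ⇒ word 0xfe60 (little)
  op=0xfe60>>11=0x1f ⇒ mov (RR)
  rd@[10:8]=0x6 ⇒ x6
  rs@[7:5]=0x3 ⇒ x3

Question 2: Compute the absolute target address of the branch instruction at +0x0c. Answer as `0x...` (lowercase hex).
@+0c  little-endian(fe d7) = 0xd7fe
  opcode bits[15:11]=0x1a: goto/J
  imm: (w>>0)&0x7ff=0x7fe (s11→-2) → #-2
  target = base 0xa016 + off 0x0c + 2 + imm -2 = 0xa022

0xa022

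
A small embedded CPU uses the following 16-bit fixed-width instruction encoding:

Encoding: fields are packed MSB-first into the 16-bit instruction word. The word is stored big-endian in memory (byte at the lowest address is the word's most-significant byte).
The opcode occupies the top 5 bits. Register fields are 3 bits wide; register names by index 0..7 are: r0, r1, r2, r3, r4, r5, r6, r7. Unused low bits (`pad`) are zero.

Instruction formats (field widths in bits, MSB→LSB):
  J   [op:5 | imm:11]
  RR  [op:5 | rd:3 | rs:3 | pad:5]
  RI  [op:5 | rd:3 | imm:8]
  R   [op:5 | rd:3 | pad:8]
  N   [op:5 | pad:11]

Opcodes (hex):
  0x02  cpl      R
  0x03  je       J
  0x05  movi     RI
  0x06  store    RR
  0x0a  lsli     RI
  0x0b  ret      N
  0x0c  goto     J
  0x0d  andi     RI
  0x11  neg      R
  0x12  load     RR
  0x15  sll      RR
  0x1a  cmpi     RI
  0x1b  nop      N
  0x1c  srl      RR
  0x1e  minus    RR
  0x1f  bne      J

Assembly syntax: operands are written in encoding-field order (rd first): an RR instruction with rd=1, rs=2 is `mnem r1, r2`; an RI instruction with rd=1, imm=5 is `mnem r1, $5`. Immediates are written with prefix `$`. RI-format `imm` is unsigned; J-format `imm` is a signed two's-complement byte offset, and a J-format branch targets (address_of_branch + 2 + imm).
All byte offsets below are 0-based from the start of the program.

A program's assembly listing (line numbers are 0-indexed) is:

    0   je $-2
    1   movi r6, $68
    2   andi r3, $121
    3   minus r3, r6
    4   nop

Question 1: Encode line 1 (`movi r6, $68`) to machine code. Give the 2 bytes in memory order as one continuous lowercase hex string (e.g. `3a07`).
line 1 (movi): pack op=0x5:5|rd=6:3|imm=68:8 = 0x2e44; big→ 2e 44

2e44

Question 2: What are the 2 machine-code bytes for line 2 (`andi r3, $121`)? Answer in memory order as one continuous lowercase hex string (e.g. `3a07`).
6b79

L2: andi op=0xd:5|rd=3:3|imm=121:8 ⇒ 0x6b79 ⇒ big 6b 79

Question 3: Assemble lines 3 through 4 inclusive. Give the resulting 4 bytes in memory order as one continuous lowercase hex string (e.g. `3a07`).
f3c0d800

3. minus fields op=0x1e:5|rd=3:3|rs=6:3|pad=0:5 → word f3c0h → f3 c0
4. nop fields op=0x1b:5|pad=0:11 → word d800h → d8 00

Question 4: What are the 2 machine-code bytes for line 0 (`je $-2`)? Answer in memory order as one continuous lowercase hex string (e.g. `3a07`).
line 0 (je): pack op=0x3:5|imm=-2:11 = 0x1ffe; big→ 1f fe

1ffe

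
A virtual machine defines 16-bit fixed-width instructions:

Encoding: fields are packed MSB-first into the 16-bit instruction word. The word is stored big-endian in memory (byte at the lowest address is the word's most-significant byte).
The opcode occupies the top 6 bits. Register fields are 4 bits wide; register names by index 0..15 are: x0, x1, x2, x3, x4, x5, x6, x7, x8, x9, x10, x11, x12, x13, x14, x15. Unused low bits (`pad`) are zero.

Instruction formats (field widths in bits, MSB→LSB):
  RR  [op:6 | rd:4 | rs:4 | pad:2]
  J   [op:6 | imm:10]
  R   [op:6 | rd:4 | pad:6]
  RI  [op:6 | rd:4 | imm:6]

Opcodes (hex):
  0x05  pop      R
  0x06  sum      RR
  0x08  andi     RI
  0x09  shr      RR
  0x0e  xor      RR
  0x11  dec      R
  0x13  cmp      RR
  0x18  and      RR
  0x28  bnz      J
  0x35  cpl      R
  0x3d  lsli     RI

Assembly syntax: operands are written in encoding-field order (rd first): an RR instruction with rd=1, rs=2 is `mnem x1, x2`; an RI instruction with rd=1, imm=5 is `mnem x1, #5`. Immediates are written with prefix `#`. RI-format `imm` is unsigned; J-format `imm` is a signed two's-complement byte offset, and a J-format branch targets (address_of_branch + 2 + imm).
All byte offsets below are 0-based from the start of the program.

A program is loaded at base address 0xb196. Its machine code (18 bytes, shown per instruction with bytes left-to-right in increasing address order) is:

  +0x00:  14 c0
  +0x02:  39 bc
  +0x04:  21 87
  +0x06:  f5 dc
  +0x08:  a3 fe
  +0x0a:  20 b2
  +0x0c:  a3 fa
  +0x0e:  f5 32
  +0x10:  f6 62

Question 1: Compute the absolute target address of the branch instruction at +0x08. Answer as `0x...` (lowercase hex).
[08] a3 fe → 0xa3fe
  top 6b → 0x28 → bnz [J]
  imm: (w>>0)&0x3ff=0x3fe (s10→-2) → #-2
  target = base 0xb196 + off 0x08 + 2 + imm -2 = 0xb19e

0xb19e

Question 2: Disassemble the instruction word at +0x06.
+0x06: f5 dc ⇒ word 0xf5dc (big)
  top 6b → 0x3d → lsli [RI]
  [9:6] rd=7 = x7
  [5:0] imm=28 = #28

lsli x7, #28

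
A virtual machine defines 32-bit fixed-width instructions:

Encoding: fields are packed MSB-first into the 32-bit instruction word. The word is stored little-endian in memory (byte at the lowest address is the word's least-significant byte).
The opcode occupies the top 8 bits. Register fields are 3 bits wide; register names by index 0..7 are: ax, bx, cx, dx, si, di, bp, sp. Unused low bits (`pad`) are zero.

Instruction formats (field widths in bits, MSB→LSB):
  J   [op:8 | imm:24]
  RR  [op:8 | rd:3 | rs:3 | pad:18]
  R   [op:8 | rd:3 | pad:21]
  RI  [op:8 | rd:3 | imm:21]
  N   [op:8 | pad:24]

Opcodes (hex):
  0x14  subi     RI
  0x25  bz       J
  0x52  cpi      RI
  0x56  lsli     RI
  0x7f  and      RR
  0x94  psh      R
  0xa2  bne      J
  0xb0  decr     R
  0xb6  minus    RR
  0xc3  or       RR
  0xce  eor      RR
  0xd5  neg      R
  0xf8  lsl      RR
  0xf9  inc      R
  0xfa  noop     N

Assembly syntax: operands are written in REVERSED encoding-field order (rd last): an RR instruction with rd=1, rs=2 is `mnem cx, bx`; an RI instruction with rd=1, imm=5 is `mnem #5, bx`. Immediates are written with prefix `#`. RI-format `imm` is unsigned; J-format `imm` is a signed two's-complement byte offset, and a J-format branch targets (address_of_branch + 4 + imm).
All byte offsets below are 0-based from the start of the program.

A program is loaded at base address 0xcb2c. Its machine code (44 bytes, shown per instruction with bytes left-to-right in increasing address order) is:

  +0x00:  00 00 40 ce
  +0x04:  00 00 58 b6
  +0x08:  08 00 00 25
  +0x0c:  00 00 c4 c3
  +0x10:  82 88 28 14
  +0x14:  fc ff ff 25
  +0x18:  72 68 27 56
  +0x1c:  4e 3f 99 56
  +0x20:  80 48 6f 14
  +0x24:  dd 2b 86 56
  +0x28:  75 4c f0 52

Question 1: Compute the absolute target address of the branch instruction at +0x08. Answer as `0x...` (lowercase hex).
0xcb40

@+08  little-endian(08 00 00 25) = 0x25000008
  top 8b → 0x25 → bz [J]
  [23:0] imm=8 = #8
  target = base 0xcb2c + off 0x08 + 4 + imm 8 = 0xcb40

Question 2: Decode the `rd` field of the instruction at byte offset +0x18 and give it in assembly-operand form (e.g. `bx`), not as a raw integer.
bx

@+18  little-endian(72 68 27 56) = 0x56276872
  opcode bits[31:24]=0x56: lsli/RI
  rd: (w>>21)&0x7=0x1 → bx
  imm: (w>>0)&0x1fffff=0x76872 → #485490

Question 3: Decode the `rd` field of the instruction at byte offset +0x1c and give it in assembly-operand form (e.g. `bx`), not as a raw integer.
off 0x1c: read 4e 3f 99 56 as little → 0x56993f4e
  top 8b → 0x56 → lsli [RI]
  rd: (w>>21)&0x7=0x4 → si
  imm: (w>>0)&0x1fffff=0x193f4e → #1654606

si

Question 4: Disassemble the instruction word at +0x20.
@+20  little-endian(80 48 6f 14) = 0x146f4880
  opcode bits[31:24]=0x14: subi/RI
  [23:21] rd=3 = dx
  [20:0] imm=1001600 = #1001600

subi #1001600, dx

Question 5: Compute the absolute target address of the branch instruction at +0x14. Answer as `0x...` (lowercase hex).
0xcb40

+0x14: fc ff ff 25 ⇒ word 0x25fffffc (little)
  top 8b → 0x25 → bz [J]
  [23:0] imm=16777212 (s24→-4) = #-4
  target = base 0xcb2c + off 0x14 + 4 + imm -4 = 0xcb40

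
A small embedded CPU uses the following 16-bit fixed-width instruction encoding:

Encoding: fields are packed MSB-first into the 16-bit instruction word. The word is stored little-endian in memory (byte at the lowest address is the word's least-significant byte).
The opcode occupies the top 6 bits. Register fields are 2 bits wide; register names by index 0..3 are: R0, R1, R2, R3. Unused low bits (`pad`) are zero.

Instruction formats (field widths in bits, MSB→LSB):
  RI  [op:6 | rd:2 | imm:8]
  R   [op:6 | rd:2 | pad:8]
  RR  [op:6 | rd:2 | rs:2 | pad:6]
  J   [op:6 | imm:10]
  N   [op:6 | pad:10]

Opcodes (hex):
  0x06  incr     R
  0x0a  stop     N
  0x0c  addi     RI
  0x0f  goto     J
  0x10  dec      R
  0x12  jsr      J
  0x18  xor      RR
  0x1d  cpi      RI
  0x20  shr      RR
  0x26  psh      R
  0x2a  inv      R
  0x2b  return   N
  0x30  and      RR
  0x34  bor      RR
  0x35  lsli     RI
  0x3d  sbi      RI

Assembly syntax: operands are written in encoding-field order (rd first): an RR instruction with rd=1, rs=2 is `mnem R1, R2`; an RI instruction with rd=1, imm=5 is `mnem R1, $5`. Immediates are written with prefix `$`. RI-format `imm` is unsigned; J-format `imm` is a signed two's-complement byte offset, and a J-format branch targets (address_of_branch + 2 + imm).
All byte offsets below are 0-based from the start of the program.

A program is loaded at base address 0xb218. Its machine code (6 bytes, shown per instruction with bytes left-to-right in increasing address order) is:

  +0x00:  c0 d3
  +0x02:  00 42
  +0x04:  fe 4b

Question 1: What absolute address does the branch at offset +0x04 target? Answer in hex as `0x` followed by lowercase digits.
0xb21c

[04] fe 4b → 0x4bfe
  op=0x4bfe>>10=0x12 ⇒ jsr (J)
  imm: (w>>0)&0x3ff=0x3fe (s10→-2) → $-2
  target = base 0xb218 + off 0x04 + 2 + imm -2 = 0xb21c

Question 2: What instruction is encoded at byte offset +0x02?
dec R2

+0x02: 00 42 ⇒ word 0x4200 (little)
  top 6b → 0x10 → dec [R]
  [9:8] rd=2 = R2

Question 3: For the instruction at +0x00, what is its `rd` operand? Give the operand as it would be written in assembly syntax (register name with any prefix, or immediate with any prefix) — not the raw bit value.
@+00  little-endian(c0 d3) = 0xd3c0
  op=0xd3c0>>10=0x34 ⇒ bor (RR)
  [9:8] rd=3 = R3
  [7:6] rs=3 = R3

R3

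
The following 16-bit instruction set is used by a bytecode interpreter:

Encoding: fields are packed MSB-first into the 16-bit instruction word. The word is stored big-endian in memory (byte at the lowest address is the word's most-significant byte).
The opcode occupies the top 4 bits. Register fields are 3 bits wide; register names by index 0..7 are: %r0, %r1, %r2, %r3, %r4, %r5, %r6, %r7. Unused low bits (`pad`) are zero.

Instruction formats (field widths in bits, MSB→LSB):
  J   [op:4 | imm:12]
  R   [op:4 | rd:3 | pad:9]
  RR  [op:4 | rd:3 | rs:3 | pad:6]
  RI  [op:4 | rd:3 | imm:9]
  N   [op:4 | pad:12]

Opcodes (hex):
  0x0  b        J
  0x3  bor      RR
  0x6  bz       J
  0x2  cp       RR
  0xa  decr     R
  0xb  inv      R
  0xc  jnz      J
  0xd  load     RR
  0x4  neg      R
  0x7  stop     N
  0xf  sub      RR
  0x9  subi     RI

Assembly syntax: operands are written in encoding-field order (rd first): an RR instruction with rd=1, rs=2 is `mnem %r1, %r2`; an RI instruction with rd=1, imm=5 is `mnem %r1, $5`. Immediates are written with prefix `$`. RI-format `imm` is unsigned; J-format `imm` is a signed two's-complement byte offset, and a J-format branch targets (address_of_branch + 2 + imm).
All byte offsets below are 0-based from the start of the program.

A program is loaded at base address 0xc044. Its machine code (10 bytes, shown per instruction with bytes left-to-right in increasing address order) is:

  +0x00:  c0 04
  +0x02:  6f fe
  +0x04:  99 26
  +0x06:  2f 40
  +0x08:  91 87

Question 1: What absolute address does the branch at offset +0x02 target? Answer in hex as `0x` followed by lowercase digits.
0xc046

@+02  big-endian(6f fe) = 0x6ffe
  op=0x6ffe>>12=0x6 ⇒ bz (J)
  imm: (w>>0)&0xfff=0xffe (s12→-2) → $-2
  target = base 0xc044 + off 0x02 + 2 + imm -2 = 0xc046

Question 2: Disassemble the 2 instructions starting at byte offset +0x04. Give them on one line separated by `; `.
subi %r4, $294; cp %r7, %r5

+0x04: 99 26 ⇒ word 0x9926 (big)
  top 4b → 0x9 → subi [RI]
  rd: (w>>9)&0x7=0x4 → %r4
  imm: (w>>0)&0x1ff=0x126 → $294
+0x06: 2f 40 ⇒ word 0x2f40 (big)
  top 4b → 0x2 → cp [RR]
  rd: (w>>9)&0x7=0x7 → %r7
  rs: (w>>6)&0x7=0x5 → %r5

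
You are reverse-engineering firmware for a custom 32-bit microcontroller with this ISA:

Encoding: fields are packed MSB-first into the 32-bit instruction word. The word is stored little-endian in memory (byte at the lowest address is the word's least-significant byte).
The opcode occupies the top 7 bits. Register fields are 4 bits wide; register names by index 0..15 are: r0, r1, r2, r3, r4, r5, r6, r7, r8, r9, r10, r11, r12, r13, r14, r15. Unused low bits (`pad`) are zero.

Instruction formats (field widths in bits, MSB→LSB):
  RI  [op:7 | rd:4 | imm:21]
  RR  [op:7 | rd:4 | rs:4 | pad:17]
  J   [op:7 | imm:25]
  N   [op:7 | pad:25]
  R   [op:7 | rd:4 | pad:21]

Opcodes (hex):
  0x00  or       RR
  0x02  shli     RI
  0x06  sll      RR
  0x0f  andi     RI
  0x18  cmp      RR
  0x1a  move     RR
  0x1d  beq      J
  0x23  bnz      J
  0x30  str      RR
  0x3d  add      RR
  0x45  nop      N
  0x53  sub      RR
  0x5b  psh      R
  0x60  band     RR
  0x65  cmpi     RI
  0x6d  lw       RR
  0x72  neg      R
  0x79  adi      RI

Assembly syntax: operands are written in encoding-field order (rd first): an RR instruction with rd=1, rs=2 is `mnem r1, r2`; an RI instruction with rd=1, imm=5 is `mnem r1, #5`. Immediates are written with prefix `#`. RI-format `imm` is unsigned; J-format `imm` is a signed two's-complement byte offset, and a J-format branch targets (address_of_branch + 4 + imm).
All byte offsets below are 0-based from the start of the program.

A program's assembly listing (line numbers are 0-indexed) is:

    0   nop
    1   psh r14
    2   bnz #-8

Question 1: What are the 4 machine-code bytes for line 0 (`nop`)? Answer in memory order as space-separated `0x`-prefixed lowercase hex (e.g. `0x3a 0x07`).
L0: nop op=0x45:7|pad=0:25 ⇒ 0x8a000000 ⇒ little 00 00 00 8a

0x00 0x00 0x00 0x8a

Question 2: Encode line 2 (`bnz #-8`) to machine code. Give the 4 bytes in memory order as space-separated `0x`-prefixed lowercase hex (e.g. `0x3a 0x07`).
0xf8 0xff 0xff 0x47

2. bnz fields op=0x23:7|imm=-8:25 → word 47fffff8h → f8 ff ff 47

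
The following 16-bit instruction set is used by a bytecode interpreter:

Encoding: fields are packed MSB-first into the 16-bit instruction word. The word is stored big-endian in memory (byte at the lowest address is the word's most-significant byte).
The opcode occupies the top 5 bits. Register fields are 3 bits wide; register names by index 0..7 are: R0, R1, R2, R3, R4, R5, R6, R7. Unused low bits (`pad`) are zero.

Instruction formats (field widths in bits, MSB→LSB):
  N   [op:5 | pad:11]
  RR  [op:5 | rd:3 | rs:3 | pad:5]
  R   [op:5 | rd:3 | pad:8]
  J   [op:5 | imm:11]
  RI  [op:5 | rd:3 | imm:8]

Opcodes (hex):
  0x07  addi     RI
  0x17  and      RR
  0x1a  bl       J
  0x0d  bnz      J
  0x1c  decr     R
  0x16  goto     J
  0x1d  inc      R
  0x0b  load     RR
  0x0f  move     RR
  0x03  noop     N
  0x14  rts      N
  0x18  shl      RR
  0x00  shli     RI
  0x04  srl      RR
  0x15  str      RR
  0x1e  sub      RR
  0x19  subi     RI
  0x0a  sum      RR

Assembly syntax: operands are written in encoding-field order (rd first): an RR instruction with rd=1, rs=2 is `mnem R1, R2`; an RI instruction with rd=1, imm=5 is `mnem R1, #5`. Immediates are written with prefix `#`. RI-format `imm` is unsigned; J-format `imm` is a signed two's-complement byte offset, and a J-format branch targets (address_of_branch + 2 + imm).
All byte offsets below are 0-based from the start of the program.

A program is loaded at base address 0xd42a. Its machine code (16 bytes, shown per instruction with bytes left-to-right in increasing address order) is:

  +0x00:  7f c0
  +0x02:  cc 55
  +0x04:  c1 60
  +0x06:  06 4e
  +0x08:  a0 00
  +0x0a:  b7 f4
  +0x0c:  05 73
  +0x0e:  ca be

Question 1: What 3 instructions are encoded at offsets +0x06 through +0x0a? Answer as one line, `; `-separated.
shli R6, #78; rts; goto #-12

off 0x06: read 06 4e as big → 0x064e
  opcode bits[15:11]=0x0: shli/RI
  rd: (w>>8)&0x7=0x6 → R6
  imm: (w>>0)&0xff=0x4e → #78
off 0x08: read a0 00 as big → 0xa000
  opcode bits[15:11]=0x14: rts/N
off 0x0a: read b7 f4 as big → 0xb7f4
  opcode bits[15:11]=0x16: goto/J
  imm: (w>>0)&0x7ff=0x7f4 (s11→-12) → #-12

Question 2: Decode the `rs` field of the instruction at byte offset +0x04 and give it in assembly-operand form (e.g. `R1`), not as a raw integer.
R3

+0x04: c1 60 ⇒ word 0xc160 (big)
  top 5b → 0x18 → shl [RR]
  rd: (w>>8)&0x7=0x1 → R1
  rs: (w>>5)&0x7=0x3 → R3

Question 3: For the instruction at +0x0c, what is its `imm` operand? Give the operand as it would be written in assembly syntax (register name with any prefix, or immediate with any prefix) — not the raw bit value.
[0c] 05 73 → 0x0573
  opcode bits[15:11]=0x0: shli/RI
  rd@[10:8]=0x5 ⇒ R5
  imm@[7:0]=0x73 ⇒ #115

#115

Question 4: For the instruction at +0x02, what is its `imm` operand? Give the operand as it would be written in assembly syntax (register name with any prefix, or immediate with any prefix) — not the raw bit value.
#85

[02] cc 55 → 0xcc55
  opcode bits[15:11]=0x19: subi/RI
  rd@[10:8]=0x4 ⇒ R4
  imm@[7:0]=0x55 ⇒ #85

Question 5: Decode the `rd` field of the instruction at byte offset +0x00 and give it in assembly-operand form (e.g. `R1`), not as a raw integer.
[00] 7f c0 → 0x7fc0
  opcode bits[15:11]=0xf: move/RR
  rd: (w>>8)&0x7=0x7 → R7
  rs: (w>>5)&0x7=0x6 → R6

R7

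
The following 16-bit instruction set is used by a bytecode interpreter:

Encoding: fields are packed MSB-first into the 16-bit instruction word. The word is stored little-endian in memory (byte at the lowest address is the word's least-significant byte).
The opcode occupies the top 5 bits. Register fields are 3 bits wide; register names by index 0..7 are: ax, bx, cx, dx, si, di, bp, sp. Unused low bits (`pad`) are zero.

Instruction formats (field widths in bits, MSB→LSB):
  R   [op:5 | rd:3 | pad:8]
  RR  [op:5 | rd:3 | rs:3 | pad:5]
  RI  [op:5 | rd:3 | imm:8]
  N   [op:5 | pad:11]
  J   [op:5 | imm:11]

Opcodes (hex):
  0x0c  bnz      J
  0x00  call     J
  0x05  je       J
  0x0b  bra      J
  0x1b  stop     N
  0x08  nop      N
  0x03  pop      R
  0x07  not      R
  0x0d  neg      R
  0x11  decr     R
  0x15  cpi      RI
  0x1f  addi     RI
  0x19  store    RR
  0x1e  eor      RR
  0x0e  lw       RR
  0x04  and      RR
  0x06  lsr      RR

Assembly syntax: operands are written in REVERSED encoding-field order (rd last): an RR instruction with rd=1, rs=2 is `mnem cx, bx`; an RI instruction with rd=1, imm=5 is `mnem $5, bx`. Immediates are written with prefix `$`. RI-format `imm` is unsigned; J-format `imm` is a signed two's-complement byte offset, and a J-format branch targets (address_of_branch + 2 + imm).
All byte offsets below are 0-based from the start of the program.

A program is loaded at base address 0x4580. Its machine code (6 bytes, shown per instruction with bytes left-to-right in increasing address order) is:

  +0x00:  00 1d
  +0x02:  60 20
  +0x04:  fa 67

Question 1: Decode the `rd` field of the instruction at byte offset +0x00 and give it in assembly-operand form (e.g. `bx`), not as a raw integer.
+0x00: 00 1d ⇒ word 0x1d00 (little)
  op=0x1d00>>11=0x3 ⇒ pop (R)
  rd@[10:8]=0x5 ⇒ di

di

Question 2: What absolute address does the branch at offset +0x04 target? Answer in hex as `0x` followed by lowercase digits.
off 0x04: read fa 67 as little → 0x67fa
  op=0x67fa>>11=0xc ⇒ bnz (J)
  imm@[10:0]=0x7fa (s11→-6) ⇒ $-6
  target = base 0x4580 + off 0x04 + 2 + imm -6 = 0x4580

0x4580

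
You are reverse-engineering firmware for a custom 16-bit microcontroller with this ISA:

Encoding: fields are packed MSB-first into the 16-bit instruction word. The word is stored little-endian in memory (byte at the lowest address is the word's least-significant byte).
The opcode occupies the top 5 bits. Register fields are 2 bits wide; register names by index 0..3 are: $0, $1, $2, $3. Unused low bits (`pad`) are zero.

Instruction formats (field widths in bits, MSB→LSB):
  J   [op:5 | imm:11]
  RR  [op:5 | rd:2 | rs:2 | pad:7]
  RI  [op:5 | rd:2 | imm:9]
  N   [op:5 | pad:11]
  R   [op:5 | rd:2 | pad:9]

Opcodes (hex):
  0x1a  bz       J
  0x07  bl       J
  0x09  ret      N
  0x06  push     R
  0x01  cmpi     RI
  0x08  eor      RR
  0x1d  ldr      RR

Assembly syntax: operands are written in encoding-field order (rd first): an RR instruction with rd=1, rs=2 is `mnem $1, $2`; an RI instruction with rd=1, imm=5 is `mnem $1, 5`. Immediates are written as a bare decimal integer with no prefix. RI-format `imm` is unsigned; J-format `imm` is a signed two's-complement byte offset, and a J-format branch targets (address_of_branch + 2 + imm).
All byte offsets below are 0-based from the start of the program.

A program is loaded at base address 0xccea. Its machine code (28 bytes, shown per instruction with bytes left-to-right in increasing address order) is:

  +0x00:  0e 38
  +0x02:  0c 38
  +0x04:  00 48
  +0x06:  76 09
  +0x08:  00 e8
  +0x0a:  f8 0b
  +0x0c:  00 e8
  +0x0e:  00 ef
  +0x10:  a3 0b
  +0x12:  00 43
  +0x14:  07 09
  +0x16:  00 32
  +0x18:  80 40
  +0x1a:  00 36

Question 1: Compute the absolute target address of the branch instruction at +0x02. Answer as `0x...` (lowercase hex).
0xccfa

@+02  little-endian(0c 38) = 0x380c
  op=0x380c>>11=0x7 ⇒ bl (J)
  imm@[10:0]=0xc ⇒ 12
  target = base 0xccea + off 0x02 + 2 + imm 12 = 0xccfa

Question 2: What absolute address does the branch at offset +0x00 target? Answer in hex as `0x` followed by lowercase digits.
0xccfa

+0x00: 0e 38 ⇒ word 0x380e (little)
  top 5b → 0x7 → bl [J]
  imm: (w>>0)&0x7ff=0xe → 14
  target = base 0xccea + off 0x00 + 2 + imm 14 = 0xccfa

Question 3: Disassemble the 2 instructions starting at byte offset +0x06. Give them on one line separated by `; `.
cmpi $0, 374; ldr $0, $0

off 0x06: read 76 09 as little → 0x0976
  op=0x0976>>11=0x1 ⇒ cmpi (RI)
  rd@[10:9]=0x0 ⇒ $0
  imm@[8:0]=0x176 ⇒ 374
off 0x08: read 00 e8 as little → 0xe800
  op=0xe800>>11=0x1d ⇒ ldr (RR)
  rd@[10:9]=0x0 ⇒ $0
  rs@[8:7]=0x0 ⇒ $0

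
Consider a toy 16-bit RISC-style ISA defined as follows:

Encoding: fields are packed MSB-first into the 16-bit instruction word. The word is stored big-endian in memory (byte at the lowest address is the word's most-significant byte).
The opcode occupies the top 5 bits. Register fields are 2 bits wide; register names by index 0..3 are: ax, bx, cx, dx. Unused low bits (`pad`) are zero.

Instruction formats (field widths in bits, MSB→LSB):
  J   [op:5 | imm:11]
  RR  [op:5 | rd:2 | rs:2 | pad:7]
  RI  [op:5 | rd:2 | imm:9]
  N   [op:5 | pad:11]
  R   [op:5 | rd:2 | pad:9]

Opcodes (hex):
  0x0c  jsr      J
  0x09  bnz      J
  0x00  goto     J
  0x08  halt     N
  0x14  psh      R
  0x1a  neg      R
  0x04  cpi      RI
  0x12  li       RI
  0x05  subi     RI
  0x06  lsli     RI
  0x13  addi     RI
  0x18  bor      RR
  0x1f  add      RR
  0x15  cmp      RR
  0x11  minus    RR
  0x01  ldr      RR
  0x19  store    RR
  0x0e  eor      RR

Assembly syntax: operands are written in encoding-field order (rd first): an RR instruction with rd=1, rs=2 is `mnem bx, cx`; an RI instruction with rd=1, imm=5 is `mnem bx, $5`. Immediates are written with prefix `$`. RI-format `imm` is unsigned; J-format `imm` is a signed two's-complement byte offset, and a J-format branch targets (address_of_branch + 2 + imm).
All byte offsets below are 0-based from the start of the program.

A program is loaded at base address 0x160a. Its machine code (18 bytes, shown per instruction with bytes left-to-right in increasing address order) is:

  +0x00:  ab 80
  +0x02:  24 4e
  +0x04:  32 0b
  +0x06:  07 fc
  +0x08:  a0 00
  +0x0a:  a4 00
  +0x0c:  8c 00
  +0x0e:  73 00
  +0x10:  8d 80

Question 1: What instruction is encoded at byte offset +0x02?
off 0x02: read 24 4e as big → 0x244e
  top 5b → 0x4 → cpi [RI]
  [10:9] rd=2 = cx
  [8:0] imm=78 = $78

cpi cx, $78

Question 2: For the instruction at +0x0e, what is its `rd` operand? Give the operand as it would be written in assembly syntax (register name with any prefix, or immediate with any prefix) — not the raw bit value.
bx

+0x0e: 73 00 ⇒ word 0x7300 (big)
  opcode bits[15:11]=0xe: eor/RR
  [10:9] rd=1 = bx
  [8:7] rs=2 = cx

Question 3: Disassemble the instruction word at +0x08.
+0x08: a0 00 ⇒ word 0xa000 (big)
  top 5b → 0x14 → psh [R]
  rd: (w>>9)&0x3=0x0 → ax

psh ax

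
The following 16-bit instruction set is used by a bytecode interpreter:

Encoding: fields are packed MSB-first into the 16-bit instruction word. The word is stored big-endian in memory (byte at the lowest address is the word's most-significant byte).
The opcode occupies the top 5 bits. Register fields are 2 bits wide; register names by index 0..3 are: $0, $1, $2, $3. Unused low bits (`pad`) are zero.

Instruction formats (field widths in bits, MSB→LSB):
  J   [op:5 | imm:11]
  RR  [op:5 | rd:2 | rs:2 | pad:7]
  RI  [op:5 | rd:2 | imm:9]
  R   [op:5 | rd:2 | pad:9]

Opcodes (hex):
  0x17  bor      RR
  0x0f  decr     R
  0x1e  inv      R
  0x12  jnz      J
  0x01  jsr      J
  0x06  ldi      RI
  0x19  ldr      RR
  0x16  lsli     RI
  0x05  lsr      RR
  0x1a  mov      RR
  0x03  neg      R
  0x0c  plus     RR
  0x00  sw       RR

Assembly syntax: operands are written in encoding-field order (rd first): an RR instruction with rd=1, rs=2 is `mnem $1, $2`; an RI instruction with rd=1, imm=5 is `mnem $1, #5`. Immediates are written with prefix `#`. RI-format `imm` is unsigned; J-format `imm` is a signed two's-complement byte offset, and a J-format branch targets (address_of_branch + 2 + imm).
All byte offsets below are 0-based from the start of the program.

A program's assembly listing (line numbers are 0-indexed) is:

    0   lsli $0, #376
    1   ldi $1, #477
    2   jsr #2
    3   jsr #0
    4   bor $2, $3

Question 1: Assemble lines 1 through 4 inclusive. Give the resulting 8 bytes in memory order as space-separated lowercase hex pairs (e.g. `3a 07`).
1. ldi fields op=0x6:5|rd=1:2|imm=477:9 → word 33ddh → 33 dd
2. jsr fields op=0x1:5|imm=2:11 → word 0802h → 08 02
3. jsr fields op=0x1:5|imm=0:11 → word 0800h → 08 00
4. bor fields op=0x17:5|rd=2:2|rs=3:2|pad=0:7 → word bd80h → bd 80

33 dd 08 02 08 00 bd 80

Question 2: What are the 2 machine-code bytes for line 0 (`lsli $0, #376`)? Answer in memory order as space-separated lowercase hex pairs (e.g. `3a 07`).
L0: lsli op=0x16:5|rd=0:2|imm=376:9 ⇒ 0xb178 ⇒ big b1 78

b1 78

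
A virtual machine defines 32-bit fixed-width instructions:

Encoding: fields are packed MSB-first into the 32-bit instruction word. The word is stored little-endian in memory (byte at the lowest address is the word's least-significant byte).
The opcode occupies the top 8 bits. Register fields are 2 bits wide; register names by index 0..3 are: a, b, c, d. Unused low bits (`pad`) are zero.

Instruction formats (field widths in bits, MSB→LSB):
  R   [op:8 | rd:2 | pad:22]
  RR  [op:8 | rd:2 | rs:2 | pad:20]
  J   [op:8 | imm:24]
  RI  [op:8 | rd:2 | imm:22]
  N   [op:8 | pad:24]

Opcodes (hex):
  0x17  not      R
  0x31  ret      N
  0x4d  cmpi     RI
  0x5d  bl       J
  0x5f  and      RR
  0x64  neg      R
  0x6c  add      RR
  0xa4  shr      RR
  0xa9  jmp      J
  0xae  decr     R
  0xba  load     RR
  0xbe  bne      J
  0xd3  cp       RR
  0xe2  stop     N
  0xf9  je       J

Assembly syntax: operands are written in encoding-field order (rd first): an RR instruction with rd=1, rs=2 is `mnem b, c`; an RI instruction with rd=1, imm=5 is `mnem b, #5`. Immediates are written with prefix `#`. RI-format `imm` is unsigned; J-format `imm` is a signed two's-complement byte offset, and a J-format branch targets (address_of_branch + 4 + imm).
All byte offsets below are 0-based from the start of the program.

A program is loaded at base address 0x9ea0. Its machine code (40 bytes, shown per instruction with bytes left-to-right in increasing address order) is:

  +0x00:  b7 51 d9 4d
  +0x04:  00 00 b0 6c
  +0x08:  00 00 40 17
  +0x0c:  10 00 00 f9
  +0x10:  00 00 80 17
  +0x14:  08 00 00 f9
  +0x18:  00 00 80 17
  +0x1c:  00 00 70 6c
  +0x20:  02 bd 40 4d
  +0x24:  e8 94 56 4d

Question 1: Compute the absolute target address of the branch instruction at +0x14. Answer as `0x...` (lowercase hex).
0x9ec0

@+14  little-endian(08 00 00 f9) = 0xf9000008
  top 8b → 0xf9 → je [J]
  [23:0] imm=8 = #8
  target = base 0x9ea0 + off 0x14 + 4 + imm 8 = 0x9ec0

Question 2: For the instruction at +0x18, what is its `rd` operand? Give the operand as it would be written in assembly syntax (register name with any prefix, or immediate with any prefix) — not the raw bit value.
c

+0x18: 00 00 80 17 ⇒ word 0x17800000 (little)
  top 8b → 0x17 → not [R]
  rd: (w>>22)&0x3=0x2 → c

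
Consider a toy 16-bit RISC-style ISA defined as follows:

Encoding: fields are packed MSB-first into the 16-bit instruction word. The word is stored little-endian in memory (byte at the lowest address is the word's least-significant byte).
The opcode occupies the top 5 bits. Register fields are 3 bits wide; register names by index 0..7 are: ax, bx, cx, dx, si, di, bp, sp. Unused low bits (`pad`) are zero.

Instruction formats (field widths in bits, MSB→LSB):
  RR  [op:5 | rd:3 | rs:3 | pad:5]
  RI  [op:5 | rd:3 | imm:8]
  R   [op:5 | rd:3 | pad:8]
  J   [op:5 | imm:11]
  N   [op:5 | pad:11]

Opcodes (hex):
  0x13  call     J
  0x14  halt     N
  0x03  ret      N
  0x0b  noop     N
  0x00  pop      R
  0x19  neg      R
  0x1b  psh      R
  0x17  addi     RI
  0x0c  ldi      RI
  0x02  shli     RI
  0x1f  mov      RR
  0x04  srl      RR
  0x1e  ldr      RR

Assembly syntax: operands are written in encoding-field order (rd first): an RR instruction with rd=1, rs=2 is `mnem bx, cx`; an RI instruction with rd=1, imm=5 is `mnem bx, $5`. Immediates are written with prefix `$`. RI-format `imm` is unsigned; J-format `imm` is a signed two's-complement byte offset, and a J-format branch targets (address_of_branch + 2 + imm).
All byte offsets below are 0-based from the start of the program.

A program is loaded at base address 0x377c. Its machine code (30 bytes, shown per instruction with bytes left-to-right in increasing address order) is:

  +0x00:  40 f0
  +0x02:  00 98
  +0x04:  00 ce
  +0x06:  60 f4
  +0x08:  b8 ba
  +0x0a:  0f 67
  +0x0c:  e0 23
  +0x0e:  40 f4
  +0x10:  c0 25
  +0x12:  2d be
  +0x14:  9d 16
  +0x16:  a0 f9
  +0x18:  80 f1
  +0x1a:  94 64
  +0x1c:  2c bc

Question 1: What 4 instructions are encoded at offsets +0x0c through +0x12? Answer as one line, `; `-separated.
srl dx, sp; ldr si, cx; srl di, bp; addi bp, $45

off 0x0c: read e0 23 as little → 0x23e0
  opcode bits[15:11]=0x4: srl/RR
  rd: (w>>8)&0x7=0x3 → dx
  rs: (w>>5)&0x7=0x7 → sp
off 0x0e: read 40 f4 as little → 0xf440
  opcode bits[15:11]=0x1e: ldr/RR
  rd: (w>>8)&0x7=0x4 → si
  rs: (w>>5)&0x7=0x2 → cx
off 0x10: read c0 25 as little → 0x25c0
  opcode bits[15:11]=0x4: srl/RR
  rd: (w>>8)&0x7=0x5 → di
  rs: (w>>5)&0x7=0x6 → bp
off 0x12: read 2d be as little → 0xbe2d
  opcode bits[15:11]=0x17: addi/RI
  rd: (w>>8)&0x7=0x6 → bp
  imm: (w>>0)&0xff=0x2d → $45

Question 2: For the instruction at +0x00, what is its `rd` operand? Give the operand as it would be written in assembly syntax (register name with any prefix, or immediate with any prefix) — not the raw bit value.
[00] 40 f0 → 0xf040
  opcode bits[15:11]=0x1e: ldr/RR
  rd@[10:8]=0x0 ⇒ ax
  rs@[7:5]=0x2 ⇒ cx

ax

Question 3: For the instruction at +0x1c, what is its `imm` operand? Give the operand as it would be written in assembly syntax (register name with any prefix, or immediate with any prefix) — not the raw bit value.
$44

@+1c  little-endian(2c bc) = 0xbc2c
  opcode bits[15:11]=0x17: addi/RI
  rd: (w>>8)&0x7=0x4 → si
  imm: (w>>0)&0xff=0x2c → $44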